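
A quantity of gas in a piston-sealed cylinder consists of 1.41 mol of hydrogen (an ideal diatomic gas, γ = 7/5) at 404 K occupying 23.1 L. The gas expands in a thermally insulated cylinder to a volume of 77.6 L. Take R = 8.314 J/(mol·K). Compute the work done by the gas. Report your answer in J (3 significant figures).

Adiabatic: TV^(γ−1) = const with γ = 7/5.
T₂ = T₁ (V₁/V₂)^(γ−1) = 404 × (23.1/77.6)^0.4 = 404 × 0.6159 = 248.8 K.
W_by = nCᵥ(T₁ − T₂) = (1.41)(20.79)(404 − 248.8) = 4548 J.

W ≈ 4550 J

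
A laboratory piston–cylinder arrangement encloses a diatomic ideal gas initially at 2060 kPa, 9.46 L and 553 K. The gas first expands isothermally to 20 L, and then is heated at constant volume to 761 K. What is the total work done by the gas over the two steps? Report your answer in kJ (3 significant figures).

Step 1 (isothermal): W = P₁V₁ ln(V₂/V₁) = (19488) ln(20/9.46) = 14590 J.
Step 2 (isochoric): W = 0 (constant volume).
W_total = 14590 + 0 = 14590 J.

W_total ≈ 14.6 kJ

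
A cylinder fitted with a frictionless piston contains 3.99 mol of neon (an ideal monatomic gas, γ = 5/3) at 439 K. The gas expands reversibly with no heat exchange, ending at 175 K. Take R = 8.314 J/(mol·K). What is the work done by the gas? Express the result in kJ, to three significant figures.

Adiabatic ⇒ Q = 0, so W_by = −ΔU = nCᵥ(T₁ − T₂).
Cᵥ = 3R/2 = 12.47 J/(mol·K).
W = (3.99)(12.47)(439 − 175) = 13136 J.

W ≈ 13.1 kJ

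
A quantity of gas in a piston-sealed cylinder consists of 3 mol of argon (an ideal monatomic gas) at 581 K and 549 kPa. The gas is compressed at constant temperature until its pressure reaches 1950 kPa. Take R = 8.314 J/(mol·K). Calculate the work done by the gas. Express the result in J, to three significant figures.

Isothermal process: W = nRT ln(V₂/V₁) = nRT ln(P₁/P₂).
W = (3)(8.314)(581) × ln(549/1950)
  = 14491 × ln(0.2815) = 14491 × -1.267
W_by_gas = -18368 J.

W ≈ -18400 J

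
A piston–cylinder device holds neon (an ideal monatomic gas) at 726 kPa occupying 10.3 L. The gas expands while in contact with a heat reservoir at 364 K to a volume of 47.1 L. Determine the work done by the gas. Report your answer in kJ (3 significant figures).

Isothermal: W = nRT ln(V₂/V₁) = P₁V₁ ln(V₂/V₁).
P₁V₁ = (726 kPa)(10.3 L) = 7478 J.
W = 7478 × ln(47.1/10.3) = 7478 × 1.52
W_by_gas = 11367 J.

W ≈ 11.4 kJ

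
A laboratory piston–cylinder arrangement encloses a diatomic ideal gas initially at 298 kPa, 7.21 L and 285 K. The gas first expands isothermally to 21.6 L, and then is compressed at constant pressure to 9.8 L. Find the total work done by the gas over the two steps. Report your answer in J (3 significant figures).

W_total ≈ 1180 J

Step 1 (isothermal): W = P₁V₁ ln(V₂/V₁) = (2149) ln(21.6/7.21) = 2357 J.
After step 1: P = 99.47 kPa, V = 21.6 L, T = 285 K.
Step 2 (isobaric): W = PΔV = (99.47 kPa)(9.8 − 21.6 L) = -1174 J.
W_total = 2357 − 1174 = 1184 J.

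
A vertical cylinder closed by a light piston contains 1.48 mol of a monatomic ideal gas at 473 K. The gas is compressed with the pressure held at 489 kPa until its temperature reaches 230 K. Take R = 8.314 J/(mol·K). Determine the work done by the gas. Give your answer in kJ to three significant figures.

W ≈ -2.99 kJ

Isobaric: W = P ΔV = nR ΔT.
W = (1.48)(8.314)(230 − 473) = -2990 J.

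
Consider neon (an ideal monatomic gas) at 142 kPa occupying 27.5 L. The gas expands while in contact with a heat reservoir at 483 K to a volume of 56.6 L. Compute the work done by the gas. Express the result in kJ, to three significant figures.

W ≈ 2.82 kJ

Isothermal: W = nRT ln(V₂/V₁) = P₁V₁ ln(V₂/V₁).
P₁V₁ = (142 kPa)(27.5 L) = 3905 J.
W = 3905 × ln(56.6/27.5) = 3905 × 0.7218
W_by_gas = 2819 J.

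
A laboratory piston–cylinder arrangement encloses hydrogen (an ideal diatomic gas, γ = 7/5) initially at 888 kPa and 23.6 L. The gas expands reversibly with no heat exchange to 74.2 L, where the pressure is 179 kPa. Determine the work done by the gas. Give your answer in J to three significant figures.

Adiabatic: W = (P₁V₁ − P₂V₂)/(γ − 1) with γ = 7/5.
P₁V₁ = 20957 J, P₂V₂ = 13282 J.
W = (20957 − 13282) / 0.4 = 19188 J.

W ≈ 19200 J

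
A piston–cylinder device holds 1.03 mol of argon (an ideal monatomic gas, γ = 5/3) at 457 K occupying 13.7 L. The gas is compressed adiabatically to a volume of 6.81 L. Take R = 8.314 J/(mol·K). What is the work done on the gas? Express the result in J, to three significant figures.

W ≈ 3480 J

Adiabatic: TV^(γ−1) = const with γ = 5/3.
T₂ = T₁ (V₁/V₂)^(γ−1) = 457 × (13.7/6.81)^0.667 = 457 × 1.594 = 728.3 K.
W_by = nCᵥ(T₁ − T₂) = (1.03)(12.47)(457 − 728.3) = -3485 J.
Work on gas = −W_by = 3485 J.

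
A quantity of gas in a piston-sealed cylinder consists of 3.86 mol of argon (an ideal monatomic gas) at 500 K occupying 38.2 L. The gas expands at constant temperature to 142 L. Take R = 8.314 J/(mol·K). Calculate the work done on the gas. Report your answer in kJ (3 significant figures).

Isothermal: W = nRT ln(V₂/V₁).
W = (3.86)(8.314)(500) × ln(142/38.2)
  = 16046 × 1.313
W_by_gas = 21068 J; work on gas = −W_by = -21068 J.

W ≈ -21.1 kJ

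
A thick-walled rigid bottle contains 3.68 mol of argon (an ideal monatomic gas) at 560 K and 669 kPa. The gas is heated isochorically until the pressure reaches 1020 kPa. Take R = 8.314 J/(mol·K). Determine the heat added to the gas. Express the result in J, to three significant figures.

Constant volume ⇒ W = 0, so Q = ΔU = nCᵥΔT with Cᵥ = 3R/2 = 12.47 J/(mol·K).
At constant V, T₂/T₁ = P₂/P₁ ⇒ ΔT = T₁(P₂/P₁ − 1) = 560·(1020/669 − 1) = 293.8 K.
ΔU = (3.68)(12.47)(293.8) = 13484 J.

Q ≈ 13500 J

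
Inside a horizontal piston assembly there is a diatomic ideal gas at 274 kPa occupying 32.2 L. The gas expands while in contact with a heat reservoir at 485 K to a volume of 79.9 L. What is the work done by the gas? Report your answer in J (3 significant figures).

Isothermal: W = nRT ln(V₂/V₁) = P₁V₁ ln(V₂/V₁).
P₁V₁ = (274 kPa)(32.2 L) = 8823 J.
W = 8823 × ln(79.9/32.2) = 8823 × 0.9088
W_by_gas = 8018 J.

W ≈ 8020 J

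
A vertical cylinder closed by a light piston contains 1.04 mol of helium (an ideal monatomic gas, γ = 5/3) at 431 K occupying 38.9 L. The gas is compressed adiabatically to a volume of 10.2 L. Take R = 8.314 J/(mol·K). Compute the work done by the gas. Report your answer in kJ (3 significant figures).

Adiabatic: TV^(γ−1) = const with γ = 5/3.
T₂ = T₁ (V₁/V₂)^(γ−1) = 431 × (38.9/10.2)^0.667 = 431 × 2.441 = 1052 K.
W_by = nCᵥ(T₁ − T₂) = (1.04)(12.47)(431 − 1052) = -8055 J.

W ≈ -8.06 kJ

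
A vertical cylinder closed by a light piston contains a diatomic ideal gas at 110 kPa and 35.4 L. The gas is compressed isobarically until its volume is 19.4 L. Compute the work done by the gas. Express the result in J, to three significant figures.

W ≈ -1760 J

Isobaric: W = P ΔV.
W = (110 kPa)(19.4 − 35.4 L) = (110)(-16) = -1760 J.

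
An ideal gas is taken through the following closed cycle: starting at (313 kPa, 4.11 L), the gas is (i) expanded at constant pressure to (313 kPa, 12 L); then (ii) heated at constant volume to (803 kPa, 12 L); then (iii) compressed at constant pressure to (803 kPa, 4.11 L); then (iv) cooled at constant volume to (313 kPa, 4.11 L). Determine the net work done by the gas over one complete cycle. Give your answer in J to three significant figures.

W_net ≈ -3870 J

Constant-volume legs do no work.
W(i) = (313)(12 − 4.11) = 2470 J; W(iii) = (803)(4.11 − 12) = -6336 J.
W_net = 2470 − 6336 = -3866 J (the counter-clockwise enclosed area).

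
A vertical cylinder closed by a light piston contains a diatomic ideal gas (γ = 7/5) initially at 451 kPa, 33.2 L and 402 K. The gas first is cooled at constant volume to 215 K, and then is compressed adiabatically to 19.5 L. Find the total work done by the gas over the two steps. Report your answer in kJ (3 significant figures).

Step 1 (isochoric): W = 0 (constant volume).
After step 1: P = 241.2 kPa (V unchanged).
Step 2 (adiabatic): W = (P₁V₁ − P₂V₂)/(γ−1) = (8008 − 9908)/0.4 = -4749 J.
W_total = 0 − 4749 = -4749 J.

W_total ≈ -4.75 kJ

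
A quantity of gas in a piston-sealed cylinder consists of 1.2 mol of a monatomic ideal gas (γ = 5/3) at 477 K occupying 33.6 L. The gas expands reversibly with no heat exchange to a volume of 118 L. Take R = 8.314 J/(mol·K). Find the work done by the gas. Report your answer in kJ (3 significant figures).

W ≈ 4.05 kJ

Adiabatic: TV^(γ−1) = const with γ = 5/3.
T₂ = T₁ (V₁/V₂)^(γ−1) = 477 × (33.6/118)^0.667 = 477 × 0.4328 = 206.5 K.
W_by = nCᵥ(T₁ − T₂) = (1.2)(12.47)(477 − 206.5) = 4049 J.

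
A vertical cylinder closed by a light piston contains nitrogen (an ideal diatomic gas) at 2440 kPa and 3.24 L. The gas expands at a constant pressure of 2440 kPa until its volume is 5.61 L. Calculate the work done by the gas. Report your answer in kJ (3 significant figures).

W ≈ 5.78 kJ

Isobaric: W = P ΔV.
W = (2440 kPa)(5.61 − 3.24 L) = (2440)(2.37) = 5783 J.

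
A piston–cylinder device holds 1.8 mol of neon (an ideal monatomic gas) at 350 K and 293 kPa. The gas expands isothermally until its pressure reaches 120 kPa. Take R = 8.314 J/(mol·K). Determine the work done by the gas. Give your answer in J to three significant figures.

W ≈ 4680 J

Isothermal process: W = nRT ln(V₂/V₁) = nRT ln(P₁/P₂).
W = (1.8)(8.314)(350) × ln(293/120)
  = 5238 × ln(2.442) = 5238 × 0.8927
W_by_gas = 4676 J.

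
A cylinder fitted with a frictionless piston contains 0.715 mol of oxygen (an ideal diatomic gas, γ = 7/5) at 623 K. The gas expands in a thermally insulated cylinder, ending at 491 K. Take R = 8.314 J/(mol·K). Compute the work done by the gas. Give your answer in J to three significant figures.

W ≈ 1960 J

Adiabatic ⇒ Q = 0, so W_by = −ΔU = nCᵥ(T₁ − T₂).
Cᵥ = 5R/2 = 20.79 J/(mol·K).
W = (0.715)(20.79)(623 − 491) = 1962 J.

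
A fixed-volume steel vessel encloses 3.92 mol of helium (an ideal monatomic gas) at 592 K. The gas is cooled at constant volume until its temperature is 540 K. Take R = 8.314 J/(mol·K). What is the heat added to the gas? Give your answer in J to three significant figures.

Q ≈ -2540 J

Constant volume ⇒ W = 0, so Q = ΔU = nCᵥΔT with Cᵥ = 3R/2 = 12.47 J/(mol·K).
ΔU = (3.92)(12.47)(540 − 592) = -2542 J.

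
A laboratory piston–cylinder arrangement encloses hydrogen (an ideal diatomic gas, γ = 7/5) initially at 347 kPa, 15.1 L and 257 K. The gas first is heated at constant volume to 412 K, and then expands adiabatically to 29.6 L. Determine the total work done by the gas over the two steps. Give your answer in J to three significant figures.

W_total ≈ 4960 J

Step 1 (isochoric): W = 0 (constant volume).
After step 1: P = 556.3 kPa (V unchanged).
Step 2 (adiabatic): W = (P₁V₁ − P₂V₂)/(γ−1) = (8400 − 6417)/0.4 = 4957 J.
W_total = 0 + 4957 = 4957 J.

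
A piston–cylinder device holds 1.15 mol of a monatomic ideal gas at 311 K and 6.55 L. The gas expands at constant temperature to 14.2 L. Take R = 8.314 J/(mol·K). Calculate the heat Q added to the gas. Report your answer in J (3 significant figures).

Isothermal ⇒ ΔU = 0, so Q = W = nRT ln(V₂/V₁).
Q = (1.15)(8.314)(311) ln(14.2/6.55) = 2974 × 0.7738 = 2301 J.

Q ≈ 2300 J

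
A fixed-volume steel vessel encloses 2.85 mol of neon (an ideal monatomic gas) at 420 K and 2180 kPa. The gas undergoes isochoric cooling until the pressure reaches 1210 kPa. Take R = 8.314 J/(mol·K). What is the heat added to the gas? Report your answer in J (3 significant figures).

Q ≈ -6640 J

Constant volume ⇒ W = 0, so Q = ΔU = nCᵥΔT with Cᵥ = 3R/2 = 12.47 J/(mol·K).
At constant V, T₂/T₁ = P₂/P₁ ⇒ ΔT = T₁(P₂/P₁ − 1) = 420·(1210/2180 − 1) = -186.9 K.
ΔU = (2.85)(12.47)(-186.9) = -6642 J.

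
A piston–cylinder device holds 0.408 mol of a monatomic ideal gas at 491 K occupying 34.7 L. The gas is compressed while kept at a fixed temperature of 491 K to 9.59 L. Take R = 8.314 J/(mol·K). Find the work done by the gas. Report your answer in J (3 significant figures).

W ≈ -2140 J

Isothermal: W = nRT ln(V₂/V₁).
W = (0.408)(8.314)(491) × ln(9.59/34.7)
  = 1666 × -1.286
W_by_gas = -2142 J.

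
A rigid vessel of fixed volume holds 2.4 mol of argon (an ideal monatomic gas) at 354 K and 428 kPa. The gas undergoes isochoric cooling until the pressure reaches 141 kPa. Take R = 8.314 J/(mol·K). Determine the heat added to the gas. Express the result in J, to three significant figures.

Q ≈ -7100 J

Constant volume ⇒ W = 0, so Q = ΔU = nCᵥΔT with Cᵥ = 3R/2 = 12.47 J/(mol·K).
At constant V, T₂/T₁ = P₂/P₁ ⇒ ΔT = T₁(P₂/P₁ − 1) = 354·(141/428 − 1) = -237.4 K.
ΔU = (2.4)(12.47)(-237.4) = -7105 J.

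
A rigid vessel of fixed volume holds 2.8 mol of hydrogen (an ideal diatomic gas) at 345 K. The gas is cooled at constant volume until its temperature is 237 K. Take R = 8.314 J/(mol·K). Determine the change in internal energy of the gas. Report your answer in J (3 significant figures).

Constant volume ⇒ W = 0, so Q = ΔU = nCᵥΔT with Cᵥ = 5R/2 = 20.79 J/(mol·K).
ΔU = (2.8)(20.79)(237 − 345) = -6285 J.

ΔU ≈ -6290 J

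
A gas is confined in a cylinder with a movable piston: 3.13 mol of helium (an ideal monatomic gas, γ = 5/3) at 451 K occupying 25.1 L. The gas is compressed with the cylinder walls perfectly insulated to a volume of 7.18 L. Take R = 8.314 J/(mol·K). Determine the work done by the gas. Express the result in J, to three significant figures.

Adiabatic: TV^(γ−1) = const with γ = 5/3.
T₂ = T₁ (V₁/V₂)^(γ−1) = 451 × (25.1/7.18)^0.667 = 451 × 2.303 = 1039 K.
W_by = nCᵥ(T₁ − T₂) = (3.13)(12.47)(451 − 1039) = -22945 J.

W ≈ -22900 J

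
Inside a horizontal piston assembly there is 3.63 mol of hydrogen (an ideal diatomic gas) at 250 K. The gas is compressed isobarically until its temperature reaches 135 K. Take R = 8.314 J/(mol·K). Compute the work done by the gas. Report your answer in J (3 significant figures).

Isobaric: W = P ΔV = nR ΔT.
W = (3.63)(8.314)(135 − 250) = -3471 J.

W ≈ -3470 J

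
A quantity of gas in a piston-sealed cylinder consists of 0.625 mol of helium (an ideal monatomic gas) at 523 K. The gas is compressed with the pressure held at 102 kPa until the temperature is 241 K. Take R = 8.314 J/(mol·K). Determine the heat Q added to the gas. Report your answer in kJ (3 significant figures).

Q ≈ -3.66 kJ

Isobaric: W = nRΔT = (0.625)(8.314)(-282) = -1465 J.
ΔU = nCᵥΔT with Cᵥ = 3R/2: ΔU = (0.625)(12.47)(-282) = -2198 J.
Q = ΔU + W = -2198 − 1465 = -3663 J.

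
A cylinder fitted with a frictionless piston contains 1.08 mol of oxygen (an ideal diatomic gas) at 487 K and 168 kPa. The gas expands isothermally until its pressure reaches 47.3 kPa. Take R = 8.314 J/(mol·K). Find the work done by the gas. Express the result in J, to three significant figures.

W ≈ 5540 J

Isothermal process: W = nRT ln(V₂/V₁) = nRT ln(P₁/P₂).
W = (1.08)(8.314)(487) × ln(168/47.3)
  = 4373 × ln(3.552) = 4373 × 1.267
W_by_gas = 5542 J.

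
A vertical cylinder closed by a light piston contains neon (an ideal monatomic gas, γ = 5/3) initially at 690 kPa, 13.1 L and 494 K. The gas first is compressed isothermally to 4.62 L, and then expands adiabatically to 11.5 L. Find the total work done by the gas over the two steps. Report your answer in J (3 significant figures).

W_total ≈ -3240 J

Step 1 (isothermal): W = P₁V₁ ln(V₂/V₁) = (9039) ln(4.62/13.1) = -9421 J.
After step 1: P = 1956 kPa, V = 4.62 L, T = 494 K.
Step 2 (adiabatic): W = (P₁V₁ − P₂V₂)/(γ−1) = (9039 − 4921)/0.667 = 6176 J.
W_total = -9421 + 6176 = -3244 J.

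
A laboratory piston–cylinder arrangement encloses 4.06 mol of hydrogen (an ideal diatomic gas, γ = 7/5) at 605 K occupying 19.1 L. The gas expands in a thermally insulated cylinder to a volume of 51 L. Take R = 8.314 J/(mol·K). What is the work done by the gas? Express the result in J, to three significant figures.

Adiabatic: TV^(γ−1) = const with γ = 7/5.
T₂ = T₁ (V₁/V₂)^(γ−1) = 605 × (19.1/51)^0.4 = 605 × 0.6751 = 408.5 K.
W_by = nCᵥ(T₁ − T₂) = (4.06)(20.79)(605 − 408.5) = 16586 J.

W ≈ 16600 J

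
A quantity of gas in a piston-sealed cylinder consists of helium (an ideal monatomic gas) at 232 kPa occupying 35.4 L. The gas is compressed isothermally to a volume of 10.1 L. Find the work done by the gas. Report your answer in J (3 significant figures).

W ≈ -10300 J

Isothermal: W = nRT ln(V₂/V₁) = P₁V₁ ln(V₂/V₁).
P₁V₁ = (232 kPa)(35.4 L) = 8213 J.
W = 8213 × ln(10.1/35.4) = 8213 × -1.254
W_by_gas = -10300 J.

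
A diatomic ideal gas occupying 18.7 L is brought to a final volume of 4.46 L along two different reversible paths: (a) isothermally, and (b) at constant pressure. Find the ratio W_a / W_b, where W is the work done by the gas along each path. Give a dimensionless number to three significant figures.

W_a / W_b ≈ 1.88

Path (a) isothermal: W = P₁V₁ ln(V₂/V₁) → W_a/(P₁V₁) = -1.433.
Path (b) isobaric: W = P₁(V₂ − V₁) → W_b/(P₁V₁) = -0.7615.
W_a / W_b = -1.433 / -0.7615 = 1.882.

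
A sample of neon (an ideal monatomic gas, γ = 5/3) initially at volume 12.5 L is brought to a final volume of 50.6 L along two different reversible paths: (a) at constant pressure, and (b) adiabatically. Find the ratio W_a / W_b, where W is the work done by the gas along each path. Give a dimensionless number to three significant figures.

W_a / W_b ≈ 3.35

Path (a) isobaric: W = P₁(V₂ − V₁) → W_a/(P₁V₁) = 3.048.
Path (b) adiabatic: W = P₁V₁(1 − (V₁/V₂)^(γ−1))/(γ−1) → W_b/(P₁V₁) = 0.9094.
W_a / W_b = 3.048 / 0.9094 = 3.352.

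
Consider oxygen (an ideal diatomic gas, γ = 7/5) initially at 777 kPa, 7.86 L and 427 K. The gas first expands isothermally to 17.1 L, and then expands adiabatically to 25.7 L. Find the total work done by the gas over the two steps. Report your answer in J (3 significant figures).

W_total ≈ 7040 J

Step 1 (isothermal): W = P₁V₁ ln(V₂/V₁) = (6107) ln(17.1/7.86) = 4747 J.
After step 1: P = 357.1 kPa, V = 17.1 L, T = 427 K.
Step 2 (adiabatic): W = (P₁V₁ − P₂V₂)/(γ−1) = (6107 − 5189)/0.4 = 2296 J.
W_total = 4747 + 2296 = 7043 J.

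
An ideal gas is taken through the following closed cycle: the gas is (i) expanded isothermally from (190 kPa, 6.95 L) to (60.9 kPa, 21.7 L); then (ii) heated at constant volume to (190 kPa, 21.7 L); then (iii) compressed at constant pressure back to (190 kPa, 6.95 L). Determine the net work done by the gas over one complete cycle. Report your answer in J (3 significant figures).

W_net ≈ -1300 J

Leg (i): W = PᵢVᵢ ln(V_f/Vᵢ) = (1320) ln(21.7/6.95) = 1503 J.
Leg (ii): W = 0.
Leg (iii): W = PΔV = (190)(6.95 − 21.7) = -2802 J.
W_net = 1503 − 2802 = -1299 J.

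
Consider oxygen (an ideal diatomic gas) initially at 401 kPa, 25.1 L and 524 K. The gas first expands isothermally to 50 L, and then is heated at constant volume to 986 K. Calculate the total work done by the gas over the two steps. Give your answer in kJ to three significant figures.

W_total ≈ 6.94 kJ

Step 1 (isothermal): W = P₁V₁ ln(V₂/V₁) = (10065) ln(50/25.1) = 6936 J.
Step 2 (isochoric): W = 0 (constant volume).
W_total = 6936 + 0 = 6936 J.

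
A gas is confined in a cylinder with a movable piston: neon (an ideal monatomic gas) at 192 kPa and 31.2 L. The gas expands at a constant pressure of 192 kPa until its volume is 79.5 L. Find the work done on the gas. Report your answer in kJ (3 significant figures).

W ≈ -9.27 kJ

Isobaric: W = P ΔV.
W = (192 kPa)(79.5 − 31.2 L) = (192)(48.3) = 9274 J.
Work on gas = −W_by = -9274 J.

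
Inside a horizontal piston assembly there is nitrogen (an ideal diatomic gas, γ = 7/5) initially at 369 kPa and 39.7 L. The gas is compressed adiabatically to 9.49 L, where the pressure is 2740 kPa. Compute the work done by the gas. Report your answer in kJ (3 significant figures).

Adiabatic: W = (P₁V₁ − P₂V₂)/(γ − 1) with γ = 7/5.
P₁V₁ = 14649 J, P₂V₂ = 26003 J.
W = (14649 − 26003) / 0.4 = -28383 J.

W ≈ -28.4 kJ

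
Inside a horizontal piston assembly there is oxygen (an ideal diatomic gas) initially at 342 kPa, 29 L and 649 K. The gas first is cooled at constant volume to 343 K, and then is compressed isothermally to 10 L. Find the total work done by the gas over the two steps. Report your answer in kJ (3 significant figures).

W_total ≈ -5.58 kJ

Step 1 (isochoric): W = 0 (constant volume).
After step 1: P = 180.7 kPa (V unchanged).
Step 2 (isothermal): W = P₁V₁ ln(V₂/V₁) = (5242) ln(10/29) = -5581 J.
W_total = 0 − 5581 = -5581 J.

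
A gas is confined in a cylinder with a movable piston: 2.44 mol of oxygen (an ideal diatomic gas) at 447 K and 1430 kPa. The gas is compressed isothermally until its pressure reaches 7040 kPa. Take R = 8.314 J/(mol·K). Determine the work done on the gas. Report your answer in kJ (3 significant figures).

W ≈ 14.5 kJ

Isothermal process: W = nRT ln(V₂/V₁) = nRT ln(P₁/P₂).
W = (2.44)(8.314)(447) × ln(1430/7040)
  = 9068 × ln(0.2031) = 9068 × -1.594
W_by_gas = -14454 J; work on gas = −W_by = 14454 J.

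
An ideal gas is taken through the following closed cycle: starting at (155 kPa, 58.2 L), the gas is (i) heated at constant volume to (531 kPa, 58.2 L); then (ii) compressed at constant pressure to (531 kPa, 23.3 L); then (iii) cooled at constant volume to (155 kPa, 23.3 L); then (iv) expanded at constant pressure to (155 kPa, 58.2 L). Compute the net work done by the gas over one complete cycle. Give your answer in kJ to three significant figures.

W_net ≈ -13.1 kJ

Constant-volume legs do no work.
W(ii) = (531)(23.3 − 58.2) = -18532 J; W(iv) = (155)(58.2 − 23.3) = 5410 J.
W_net = -18532 + 5410 = -13122 J (the counter-clockwise enclosed area).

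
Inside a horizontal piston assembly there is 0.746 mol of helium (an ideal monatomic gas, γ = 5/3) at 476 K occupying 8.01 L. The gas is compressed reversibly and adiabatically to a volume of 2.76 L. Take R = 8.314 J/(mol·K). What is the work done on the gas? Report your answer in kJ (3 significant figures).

W ≈ 4.58 kJ

Adiabatic: TV^(γ−1) = const with γ = 5/3.
T₂ = T₁ (V₁/V₂)^(γ−1) = 476 × (8.01/2.76)^0.667 = 476 × 2.035 = 968.5 K.
W_by = nCᵥ(T₁ − T₂) = (0.746)(12.47)(476 − 968.5) = -4582 J.
Work on gas = −W_by = 4582 J.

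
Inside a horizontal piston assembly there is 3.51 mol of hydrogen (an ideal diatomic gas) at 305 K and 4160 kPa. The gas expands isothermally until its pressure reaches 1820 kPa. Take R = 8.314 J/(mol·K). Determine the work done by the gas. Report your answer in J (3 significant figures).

Isothermal process: W = nRT ln(V₂/V₁) = nRT ln(P₁/P₂).
W = (3.51)(8.314)(305) × ln(4160/1820)
  = 8901 × ln(2.286) = 8901 × 0.8267
W_by_gas = 7358 J.

W ≈ 7360 J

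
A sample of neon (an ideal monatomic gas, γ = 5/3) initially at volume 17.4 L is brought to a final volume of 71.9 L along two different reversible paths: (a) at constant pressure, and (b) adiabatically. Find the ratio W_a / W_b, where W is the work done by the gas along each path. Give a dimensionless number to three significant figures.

Path (a) isobaric: W = P₁(V₂ − V₁) → W_a/(P₁V₁) = 3.132.
Path (b) adiabatic: W = P₁V₁(1 − (V₁/V₂)^(γ−1))/(γ−1) → W_b/(P₁V₁) = 0.9175.
W_a / W_b = 3.132 / 0.9175 = 3.414.

W_a / W_b ≈ 3.41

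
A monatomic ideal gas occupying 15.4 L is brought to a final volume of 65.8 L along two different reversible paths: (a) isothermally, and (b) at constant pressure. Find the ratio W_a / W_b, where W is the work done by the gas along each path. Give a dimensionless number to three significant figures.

W_a / W_b ≈ 0.444

Path (a) isothermal: W = P₁V₁ ln(V₂/V₁) → W_a/(P₁V₁) = 1.452.
Path (b) isobaric: W = P₁(V₂ − V₁) → W_b/(P₁V₁) = 3.273.
W_a / W_b = 1.452 / 3.273 = 0.4437.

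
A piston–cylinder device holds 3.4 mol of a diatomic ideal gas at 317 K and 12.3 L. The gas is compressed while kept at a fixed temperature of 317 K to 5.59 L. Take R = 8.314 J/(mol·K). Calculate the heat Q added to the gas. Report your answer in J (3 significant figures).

Isothermal ⇒ ΔU = 0, so Q = W = nRT ln(V₂/V₁).
Q = (3.4)(8.314)(317) ln(5.59/12.3) = 8961 × -0.7886 = -7067 J.

Q ≈ -7070 J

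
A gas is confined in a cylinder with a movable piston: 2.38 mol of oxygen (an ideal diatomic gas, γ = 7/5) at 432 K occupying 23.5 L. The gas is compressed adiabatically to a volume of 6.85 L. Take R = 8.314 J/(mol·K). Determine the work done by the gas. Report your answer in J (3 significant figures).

Adiabatic: TV^(γ−1) = const with γ = 7/5.
T₂ = T₁ (V₁/V₂)^(γ−1) = 432 × (23.5/6.85)^0.4 = 432 × 1.637 = 707.4 K.
W_by = nCᵥ(T₁ − T₂) = (2.38)(20.79)(432 − 707.4) = -13621 J.

W ≈ -13600 J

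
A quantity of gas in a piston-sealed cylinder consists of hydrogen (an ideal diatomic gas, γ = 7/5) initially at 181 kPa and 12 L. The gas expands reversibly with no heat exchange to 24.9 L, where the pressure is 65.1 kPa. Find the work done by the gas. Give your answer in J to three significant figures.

W ≈ 1380 J

Adiabatic: W = (P₁V₁ − P₂V₂)/(γ − 1) with γ = 7/5.
P₁V₁ = 2172 J, P₂V₂ = 1621 J.
W = (2172 − 1621) / 0.4 = 1378 J.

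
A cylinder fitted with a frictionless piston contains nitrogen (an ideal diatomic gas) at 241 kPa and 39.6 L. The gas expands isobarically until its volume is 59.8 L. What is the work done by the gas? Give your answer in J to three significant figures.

W ≈ 4870 J

Isobaric: W = P ΔV.
W = (241 kPa)(59.8 − 39.6 L) = (241)(20.2) = 4868 J.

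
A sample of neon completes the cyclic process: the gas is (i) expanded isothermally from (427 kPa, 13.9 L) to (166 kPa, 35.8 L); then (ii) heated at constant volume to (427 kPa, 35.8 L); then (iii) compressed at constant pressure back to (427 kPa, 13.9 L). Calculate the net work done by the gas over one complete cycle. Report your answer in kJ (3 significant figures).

Leg (i): W = PᵢVᵢ ln(V_f/Vᵢ) = (5935) ln(35.8/13.9) = 5615 J.
Leg (ii): W = 0.
Leg (iii): W = PΔV = (427)(13.9 − 35.8) = -9351 J.
W_net = 5615 − 9351 = -3736 J.

W_net ≈ -3.74 kJ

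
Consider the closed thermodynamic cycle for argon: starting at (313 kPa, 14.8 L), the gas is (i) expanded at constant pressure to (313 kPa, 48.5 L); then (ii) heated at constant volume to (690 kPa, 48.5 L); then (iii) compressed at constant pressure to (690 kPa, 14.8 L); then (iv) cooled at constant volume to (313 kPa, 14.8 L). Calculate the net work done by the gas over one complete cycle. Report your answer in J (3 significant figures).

W_net ≈ -12700 J

Constant-volume legs do no work.
W(i) = (313)(48.5 − 14.8) = 10548 J; W(iii) = (690)(14.8 − 48.5) = -23253 J.
W_net = 10548 − 23253 = -12705 J (the counter-clockwise enclosed area).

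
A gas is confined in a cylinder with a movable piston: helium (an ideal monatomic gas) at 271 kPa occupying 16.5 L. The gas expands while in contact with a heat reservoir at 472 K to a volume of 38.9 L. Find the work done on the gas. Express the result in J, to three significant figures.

Isothermal: W = nRT ln(V₂/V₁) = P₁V₁ ln(V₂/V₁).
P₁V₁ = (271 kPa)(16.5 L) = 4472 J.
W = 4472 × ln(38.9/16.5) = 4472 × 0.8576
W_by_gas = 3835 J; work on gas = −W_by = -3835 J.

W ≈ -3830 J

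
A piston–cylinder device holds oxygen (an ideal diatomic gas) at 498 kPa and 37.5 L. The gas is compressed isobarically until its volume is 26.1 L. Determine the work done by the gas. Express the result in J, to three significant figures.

Isobaric: W = P ΔV.
W = (498 kPa)(26.1 − 37.5 L) = (498)(-11.4) = -5677 J.

W ≈ -5680 J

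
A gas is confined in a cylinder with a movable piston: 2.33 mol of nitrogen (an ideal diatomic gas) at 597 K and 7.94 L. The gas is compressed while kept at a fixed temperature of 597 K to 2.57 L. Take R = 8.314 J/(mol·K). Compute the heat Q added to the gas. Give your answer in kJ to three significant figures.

Isothermal ⇒ ΔU = 0, so Q = W = nRT ln(V₂/V₁).
Q = (2.33)(8.314)(597) ln(2.57/7.94) = 11565 × -1.128 = -13045 J.

Q ≈ -13.0 kJ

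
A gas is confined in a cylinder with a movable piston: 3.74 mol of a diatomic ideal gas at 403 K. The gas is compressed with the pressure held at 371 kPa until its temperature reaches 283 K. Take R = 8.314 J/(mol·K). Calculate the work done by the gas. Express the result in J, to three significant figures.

W ≈ -3730 J

Isobaric: W = P ΔV = nR ΔT.
W = (3.74)(8.314)(283 − 403) = -3731 J.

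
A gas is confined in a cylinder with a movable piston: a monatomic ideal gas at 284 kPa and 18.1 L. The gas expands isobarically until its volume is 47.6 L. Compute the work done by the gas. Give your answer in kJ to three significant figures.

Isobaric: W = P ΔV.
W = (284 kPa)(47.6 − 18.1 L) = (284)(29.5) = 8378 J.

W ≈ 8.38 kJ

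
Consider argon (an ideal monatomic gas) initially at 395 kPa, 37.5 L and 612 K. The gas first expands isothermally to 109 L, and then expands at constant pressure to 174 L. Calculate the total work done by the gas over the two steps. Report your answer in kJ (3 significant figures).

Step 1 (isothermal): W = P₁V₁ ln(V₂/V₁) = (14812) ln(109/37.5) = 15805 J.
After step 1: P = 135.9 kPa, V = 109 L, T = 612 K.
Step 2 (isobaric): W = PΔV = (135.9 kPa)(174 − 109 L) = 8833 J.
W_total = 15805 + 8833 = 24638 J.

W_total ≈ 24.6 kJ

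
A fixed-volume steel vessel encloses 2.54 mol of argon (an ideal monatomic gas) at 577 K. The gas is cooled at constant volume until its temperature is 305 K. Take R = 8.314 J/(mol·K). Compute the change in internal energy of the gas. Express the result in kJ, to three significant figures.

ΔU ≈ -8.62 kJ

Constant volume ⇒ W = 0, so Q = ΔU = nCᵥΔT with Cᵥ = 3R/2 = 12.47 J/(mol·K).
ΔU = (2.54)(12.47)(305 − 577) = -8616 J.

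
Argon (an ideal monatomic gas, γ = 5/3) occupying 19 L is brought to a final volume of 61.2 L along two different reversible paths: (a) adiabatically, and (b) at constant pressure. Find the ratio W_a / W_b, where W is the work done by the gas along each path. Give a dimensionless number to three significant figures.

W_a / W_b ≈ 0.366

Path (a) adiabatic: W = P₁V₁(1 − (V₁/V₂)^(γ−1))/(γ−1) → W_a/(P₁V₁) = 0.8123.
Path (b) isobaric: W = P₁(V₂ − V₁) → W_b/(P₁V₁) = 2.221.
W_a / W_b = 0.8123 / 2.221 = 0.3657.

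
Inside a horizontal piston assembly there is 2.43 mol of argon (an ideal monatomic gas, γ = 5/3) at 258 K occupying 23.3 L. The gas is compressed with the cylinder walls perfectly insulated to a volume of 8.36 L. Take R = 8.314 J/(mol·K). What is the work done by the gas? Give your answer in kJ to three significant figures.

Adiabatic: TV^(γ−1) = const with γ = 5/3.
T₂ = T₁ (V₁/V₂)^(γ−1) = 258 × (23.3/8.36)^0.667 = 258 × 1.98 = 511 K.
W_by = nCᵥ(T₁ − T₂) = (2.43)(12.47)(258 − 511) = -7666 J.

W ≈ -7.67 kJ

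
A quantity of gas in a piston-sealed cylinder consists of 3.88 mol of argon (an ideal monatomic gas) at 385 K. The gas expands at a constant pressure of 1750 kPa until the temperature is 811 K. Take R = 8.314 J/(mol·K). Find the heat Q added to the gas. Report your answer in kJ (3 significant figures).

Isobaric: W = nRΔT = (3.88)(8.314)(426) = 13742 J.
ΔU = nCᵥΔT with Cᵥ = 3R/2: ΔU = (3.88)(12.47)(426) = 20613 J.
Q = ΔU + W = 20613 + 13742 = 34355 J.

Q ≈ 34.4 kJ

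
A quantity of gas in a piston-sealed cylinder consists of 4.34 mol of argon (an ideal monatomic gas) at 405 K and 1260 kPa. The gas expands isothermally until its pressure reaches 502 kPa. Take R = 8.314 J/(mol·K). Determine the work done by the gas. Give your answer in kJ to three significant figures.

Isothermal process: W = nRT ln(V₂/V₁) = nRT ln(P₁/P₂).
W = (4.34)(8.314)(405) × ln(1260/502)
  = 14614 × ln(2.51) = 14614 × 0.9203
W_by_gas = 13448 J.

W ≈ 13.4 kJ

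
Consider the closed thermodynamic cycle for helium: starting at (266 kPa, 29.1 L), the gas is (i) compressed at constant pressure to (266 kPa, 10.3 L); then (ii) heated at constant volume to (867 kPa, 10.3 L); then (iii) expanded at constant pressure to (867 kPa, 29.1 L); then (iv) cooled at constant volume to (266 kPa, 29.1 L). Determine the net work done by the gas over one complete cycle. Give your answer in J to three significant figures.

W_net ≈ 11300 J

Constant-volume legs do no work.
W(i) = (266)(10.3 − 29.1) = -5001 J; W(iii) = (867)(29.1 − 10.3) = 16300 J.
W_net = -5001 + 16300 = 11299 J (the clockwise enclosed area).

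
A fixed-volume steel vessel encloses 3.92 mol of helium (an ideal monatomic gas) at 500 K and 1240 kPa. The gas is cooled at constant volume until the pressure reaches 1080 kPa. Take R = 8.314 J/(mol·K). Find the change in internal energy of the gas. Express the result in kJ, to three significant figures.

ΔU ≈ -3.15 kJ

Constant volume ⇒ W = 0, so Q = ΔU = nCᵥΔT with Cᵥ = 3R/2 = 12.47 J/(mol·K).
At constant V, T₂/T₁ = P₂/P₁ ⇒ ΔT = T₁(P₂/P₁ − 1) = 500·(1080/1240 − 1) = -64.52 K.
ΔU = (3.92)(12.47)(-64.52) = -3154 J.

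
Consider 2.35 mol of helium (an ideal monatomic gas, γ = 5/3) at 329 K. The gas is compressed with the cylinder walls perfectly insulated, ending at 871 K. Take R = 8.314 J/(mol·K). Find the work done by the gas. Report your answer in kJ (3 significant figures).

Adiabatic ⇒ Q = 0, so W_by = −ΔU = nCᵥ(T₁ − T₂).
Cᵥ = 3R/2 = 12.47 J/(mol·K).
W = (2.35)(12.47)(329 − 871) = -15884 J.

W ≈ -15.9 kJ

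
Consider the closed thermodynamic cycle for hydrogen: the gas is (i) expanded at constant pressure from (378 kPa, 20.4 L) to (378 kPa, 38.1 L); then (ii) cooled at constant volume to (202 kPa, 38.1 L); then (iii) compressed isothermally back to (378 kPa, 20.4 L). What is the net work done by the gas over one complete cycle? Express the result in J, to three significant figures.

Leg (i): W = PΔV = (378)(38.1 − 20.4) = 6691 J.
Leg (ii): W = 0.
Leg (iii): W = PᵢVᵢ ln(V_f/Vᵢ) = (7696) ln(20.4/38.1) = -4808 J.
W_net = 6691 − 4808 = 1883 J.

W_net ≈ 1880 J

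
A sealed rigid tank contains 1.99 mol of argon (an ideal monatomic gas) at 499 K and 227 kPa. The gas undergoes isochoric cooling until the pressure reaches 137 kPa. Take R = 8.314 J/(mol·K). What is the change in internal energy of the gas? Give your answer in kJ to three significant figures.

Constant volume ⇒ W = 0, so Q = ΔU = nCᵥΔT with Cᵥ = 3R/2 = 12.47 J/(mol·K).
At constant V, T₂/T₁ = P₂/P₁ ⇒ ΔT = T₁(P₂/P₁ − 1) = 499·(137/227 − 1) = -197.8 K.
ΔU = (1.99)(12.47)(-197.8) = -4910 J.

ΔU ≈ -4.91 kJ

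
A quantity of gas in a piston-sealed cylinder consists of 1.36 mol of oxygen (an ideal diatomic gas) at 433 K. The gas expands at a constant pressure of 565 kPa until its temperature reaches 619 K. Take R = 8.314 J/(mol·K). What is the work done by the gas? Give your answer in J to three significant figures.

W ≈ 2100 J

Isobaric: W = P ΔV = nR ΔT.
W = (1.36)(8.314)(619 − 433) = 2103 J.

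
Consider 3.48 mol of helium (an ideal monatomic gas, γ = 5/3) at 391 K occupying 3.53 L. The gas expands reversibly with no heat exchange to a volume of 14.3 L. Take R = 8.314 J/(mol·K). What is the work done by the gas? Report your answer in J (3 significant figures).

Adiabatic: TV^(γ−1) = const with γ = 5/3.
T₂ = T₁ (V₁/V₂)^(γ−1) = 391 × (3.53/14.3)^0.667 = 391 × 0.3935 = 153.9 K.
W_by = nCᵥ(T₁ − T₂) = (3.48)(12.47)(391 − 153.9) = 10292 J.

W ≈ 10300 J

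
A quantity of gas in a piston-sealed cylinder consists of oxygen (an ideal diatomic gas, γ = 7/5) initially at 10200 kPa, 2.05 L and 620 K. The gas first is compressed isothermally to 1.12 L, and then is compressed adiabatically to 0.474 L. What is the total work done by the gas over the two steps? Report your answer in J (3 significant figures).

Step 1 (isothermal): W = P₁V₁ ln(V₂/V₁) = (20910) ln(1.12/2.05) = -12640 J.
After step 1: P = 18670 kPa, V = 1.12 L, T = 620 K.
Step 2 (adiabatic): W = (P₁V₁ − P₂V₂)/(γ−1) = (20910 − 29494)/0.4 = -21459 J.
W_total = -12640 − 21459 = -34100 J.

W_total ≈ -34100 J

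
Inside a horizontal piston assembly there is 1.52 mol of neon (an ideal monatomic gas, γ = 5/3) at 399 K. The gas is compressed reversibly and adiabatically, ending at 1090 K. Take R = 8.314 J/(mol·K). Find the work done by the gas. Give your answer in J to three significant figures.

Adiabatic ⇒ Q = 0, so W_by = −ΔU = nCᵥ(T₁ − T₂).
Cᵥ = 3R/2 = 12.47 J/(mol·K).
W = (1.52)(12.47)(399 − 1090) = -13099 J.

W ≈ -13100 J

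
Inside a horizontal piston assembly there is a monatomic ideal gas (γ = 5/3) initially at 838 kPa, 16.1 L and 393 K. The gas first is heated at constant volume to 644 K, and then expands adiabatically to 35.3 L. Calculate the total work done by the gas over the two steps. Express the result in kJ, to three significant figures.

W_total ≈ 13.5 kJ

Step 1 (isochoric): W = 0 (constant volume).
After step 1: P = 1373 kPa (V unchanged).
Step 2 (adiabatic): W = (P₁V₁ − P₂V₂)/(γ−1) = (22109 − 13100)/0.667 = 13513 J.
W_total = 0 + 13513 = 13513 J.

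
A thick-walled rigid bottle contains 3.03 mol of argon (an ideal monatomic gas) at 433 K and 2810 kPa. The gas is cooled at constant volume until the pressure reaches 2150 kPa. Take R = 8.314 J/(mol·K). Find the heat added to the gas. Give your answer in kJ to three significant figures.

Constant volume ⇒ W = 0, so Q = ΔU = nCᵥΔT with Cᵥ = 3R/2 = 12.47 J/(mol·K).
At constant V, T₂/T₁ = P₂/P₁ ⇒ ΔT = T₁(P₂/P₁ − 1) = 433·(2150/2810 − 1) = -101.7 K.
ΔU = (3.03)(12.47)(-101.7) = -3843 J.

Q ≈ -3.84 kJ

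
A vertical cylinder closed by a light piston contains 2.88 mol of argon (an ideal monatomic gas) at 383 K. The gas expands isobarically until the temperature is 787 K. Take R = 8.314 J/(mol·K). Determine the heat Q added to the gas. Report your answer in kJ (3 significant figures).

Q ≈ 24.2 kJ

Isobaric: W = nRΔT = (2.88)(8.314)(404) = 9674 J.
ΔU = nCᵥΔT with Cᵥ = 3R/2: ΔU = (2.88)(12.47)(404) = 14510 J.
Q = ΔU + W = 14510 + 9674 = 24184 J.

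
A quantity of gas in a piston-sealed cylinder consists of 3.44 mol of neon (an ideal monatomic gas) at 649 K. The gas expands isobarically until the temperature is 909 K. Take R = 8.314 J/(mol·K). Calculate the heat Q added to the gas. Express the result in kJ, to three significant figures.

Isobaric: W = nRΔT = (3.44)(8.314)(260) = 7436 J.
ΔU = nCᵥΔT with Cᵥ = 3R/2: ΔU = (3.44)(12.47)(260) = 11154 J.
Q = ΔU + W = 11154 + 7436 = 18590 J.

Q ≈ 18.6 kJ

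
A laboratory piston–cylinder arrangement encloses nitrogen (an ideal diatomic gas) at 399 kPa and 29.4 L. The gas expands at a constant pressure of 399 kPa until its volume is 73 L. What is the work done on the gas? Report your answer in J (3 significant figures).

W ≈ -17400 J

Isobaric: W = P ΔV.
W = (399 kPa)(73 − 29.4 L) = (399)(43.6) = 17396 J.
Work on gas = −W_by = -17396 J.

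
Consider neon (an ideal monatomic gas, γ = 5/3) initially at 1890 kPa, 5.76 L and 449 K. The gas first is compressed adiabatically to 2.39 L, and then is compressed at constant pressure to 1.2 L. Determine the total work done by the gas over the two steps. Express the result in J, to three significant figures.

W_total ≈ -22800 J

Step 1 (adiabatic): W = (P₁V₁ − P₂V₂)/(γ−1) = (10886 − 19569)/0.667 = -13024 J.
After step 1: P = 8188 kPa, V = 2.39 L, T = 807.1 K.
Step 2 (isobaric): W = PΔV = (8188 kPa)(1.2 − 2.39 L) = -9744 J.
W_total = -13024 − 9744 = -22767 J.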